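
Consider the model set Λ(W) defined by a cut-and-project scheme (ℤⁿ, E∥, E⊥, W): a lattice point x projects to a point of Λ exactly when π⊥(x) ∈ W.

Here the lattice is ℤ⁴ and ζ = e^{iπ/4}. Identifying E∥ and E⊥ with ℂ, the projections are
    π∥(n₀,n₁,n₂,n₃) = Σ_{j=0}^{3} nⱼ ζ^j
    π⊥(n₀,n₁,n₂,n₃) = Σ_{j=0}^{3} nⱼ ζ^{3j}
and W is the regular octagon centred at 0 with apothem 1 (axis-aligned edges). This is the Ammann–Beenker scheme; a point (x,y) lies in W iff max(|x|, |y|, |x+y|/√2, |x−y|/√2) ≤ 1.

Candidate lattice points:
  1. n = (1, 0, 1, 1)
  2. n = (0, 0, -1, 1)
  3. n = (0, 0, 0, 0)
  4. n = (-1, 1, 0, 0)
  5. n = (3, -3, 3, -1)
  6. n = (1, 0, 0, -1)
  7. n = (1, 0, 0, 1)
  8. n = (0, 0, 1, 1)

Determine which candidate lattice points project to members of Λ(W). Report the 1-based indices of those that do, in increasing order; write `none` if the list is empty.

3, 6, 8

With ζ = e^{iπ/4} the internal vectors are ζ^0,ζ^3,ζ^6,ζ^9.
#1 (1, 0, 1, 1): internal (1.7071, -0.2929); octagon support 1.7071 vs apothem 1 → ∉ W
#2 (0, 0, -1, 1): internal (0.7071, 1.7071); octagon support 1.7071 vs apothem 1 → ∉ W
#3 (0, 0, 0, 0): internal (0.0000, 0.0000); octagon support 0.0000 vs apothem 1 → ∈ W
#4 (-1, 1, 0, 0): internal (-1.7071, 0.7071); octagon support 1.7071 vs apothem 1 → ∉ W
#5 (3, -3, 3, -1): internal (4.4142, -5.8284); octagon support 7.2426 vs apothem 1 → ∉ W
#6 (1, 0, 0, -1): internal (0.2929, -0.7071); octagon support 0.7071 vs apothem 1 → ∈ W
#7 (1, 0, 0, 1): internal (1.7071, 0.7071); octagon support 1.7071 vs apothem 1 → ∉ W
#8 (0, 0, 1, 1): internal (0.7071, -0.2929); octagon support 0.7071 vs apothem 1 → ∈ W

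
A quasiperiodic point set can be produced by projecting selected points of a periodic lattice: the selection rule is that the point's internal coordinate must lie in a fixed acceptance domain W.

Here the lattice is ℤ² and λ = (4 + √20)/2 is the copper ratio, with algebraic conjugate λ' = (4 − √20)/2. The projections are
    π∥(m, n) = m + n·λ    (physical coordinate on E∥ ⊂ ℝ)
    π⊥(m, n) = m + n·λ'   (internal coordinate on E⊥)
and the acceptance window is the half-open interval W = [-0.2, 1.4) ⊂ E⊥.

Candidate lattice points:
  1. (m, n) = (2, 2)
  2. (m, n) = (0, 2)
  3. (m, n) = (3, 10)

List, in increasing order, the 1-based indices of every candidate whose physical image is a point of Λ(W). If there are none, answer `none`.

λ' = (4−√20)/2 ≈ -0.236068.
[1] lift (2,2): star map gives 1.527864; window check -0.2 ≤ 1.527864 < 1.4 is false → out
[2] lift (0,2): star map gives -0.472136; window check -0.2 ≤ -0.472136 < 1.4 is false → out
[3] lift (3,10): star map gives 0.639320; window check -0.2 ≤ 0.639320 < 1.4 is true → IN Λ

3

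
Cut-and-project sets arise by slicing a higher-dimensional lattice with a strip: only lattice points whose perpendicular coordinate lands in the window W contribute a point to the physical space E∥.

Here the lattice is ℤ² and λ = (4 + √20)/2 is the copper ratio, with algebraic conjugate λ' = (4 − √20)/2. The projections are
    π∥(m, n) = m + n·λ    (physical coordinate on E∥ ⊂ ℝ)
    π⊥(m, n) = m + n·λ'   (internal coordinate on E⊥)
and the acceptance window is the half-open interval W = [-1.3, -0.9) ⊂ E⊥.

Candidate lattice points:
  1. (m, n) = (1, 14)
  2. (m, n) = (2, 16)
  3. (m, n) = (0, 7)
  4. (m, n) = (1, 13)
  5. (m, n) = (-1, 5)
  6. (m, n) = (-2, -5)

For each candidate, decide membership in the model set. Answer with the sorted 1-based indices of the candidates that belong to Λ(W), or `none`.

none

λ' = (4−√20)/2 ≈ -0.2361.
candidate 1: (m,n)=(1,14) → π∥ = 1+14·λ ≈ 60.3050, π⊥ = 1+14·λ' ≈ -2.3050 ∉ [-1.3, -0.9) ⇒ out
candidate 2: (m,n)=(2,16) → π∥ = 2+16·λ ≈ 69.7771, π⊥ = 2+16·λ' ≈ -1.7771 ∉ [-1.3, -0.9) ⇒ out
candidate 3: (m,n)=(0,7) → π∥ = 0+7·λ ≈ 29.6525, π⊥ = 0+7·λ' ≈ -1.6525 ∉ [-1.3, -0.9) ⇒ out
candidate 4: (m,n)=(1,13) → π∥ = 1+13·λ ≈ 56.0689, π⊥ = 1+13·λ' ≈ -2.0689 ∉ [-1.3, -0.9) ⇒ out
candidate 5: (m,n)=(-1,5) → π∥ = -1+5·λ ≈ 20.1803, π⊥ = -1+5·λ' ≈ -2.1803 ∉ [-1.3, -0.9) ⇒ out
candidate 6: (m,n)=(-2,-5) → π∥ = -2-5·λ ≈ -23.1803, π⊥ = -2-5·λ' ≈ -0.8197 ∉ [-1.3, -0.9) ⇒ out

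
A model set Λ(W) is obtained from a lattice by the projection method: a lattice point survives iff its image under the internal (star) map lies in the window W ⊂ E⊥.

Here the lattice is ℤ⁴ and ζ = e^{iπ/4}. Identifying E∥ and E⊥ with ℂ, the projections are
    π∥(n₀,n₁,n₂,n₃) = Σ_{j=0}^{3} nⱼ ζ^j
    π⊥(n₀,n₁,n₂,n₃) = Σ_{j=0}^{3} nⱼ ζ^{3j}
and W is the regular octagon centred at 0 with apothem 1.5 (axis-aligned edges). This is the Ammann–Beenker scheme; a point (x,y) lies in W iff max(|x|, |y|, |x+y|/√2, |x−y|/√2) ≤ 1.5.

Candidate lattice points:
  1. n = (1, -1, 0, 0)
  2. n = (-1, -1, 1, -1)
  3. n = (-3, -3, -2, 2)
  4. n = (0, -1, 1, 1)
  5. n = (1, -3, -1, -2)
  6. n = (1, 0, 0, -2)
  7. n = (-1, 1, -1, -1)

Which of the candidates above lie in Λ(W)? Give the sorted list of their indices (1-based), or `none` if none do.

3, 6

With ζ = e^{iπ/4} the internal vectors are ζ^0,ζ^3,ζ^6,ζ^9.
candidate 1: n = (1, -1, 0, 0) → π⊥ ≈ (+1.70711, -0.70711); max(|x|,|y|,|x±y|/√2) = 1.70711 > 1.5 ⇒ ∉ W
candidate 2: n = (-1, -1, 1, -1) → π⊥ ≈ (-1.00000, -2.41421); max(|x|,|y|,|x±y|/√2) = 2.41421 > 1.5 ⇒ ∉ W
candidate 3: n = (-3, -3, -2, 2) → π⊥ ≈ (+0.53553, +1.29289); max(|x|,|y|,|x±y|/√2) = 1.29289 ≤ 1.5 ⇒ ∈ W
candidate 4: n = (0, -1, 1, 1) → π⊥ ≈ (+1.41421, -1.00000); max(|x|,|y|,|x±y|/√2) = 1.70711 > 1.5 ⇒ ∉ W
candidate 5: n = (1, -3, -1, -2) → π⊥ ≈ (+1.70711, -2.53553); max(|x|,|y|,|x±y|/√2) = 3.00000 > 1.5 ⇒ ∉ W
candidate 6: n = (1, 0, 0, -2) → π⊥ ≈ (-0.41421, -1.41421); max(|x|,|y|,|x±y|/√2) = 1.41421 ≤ 1.5 ⇒ ∈ W
candidate 7: n = (-1, 1, -1, -1) → π⊥ ≈ (-2.41421, +1.00000); max(|x|,|y|,|x±y|/√2) = 2.41421 > 1.5 ⇒ ∉ W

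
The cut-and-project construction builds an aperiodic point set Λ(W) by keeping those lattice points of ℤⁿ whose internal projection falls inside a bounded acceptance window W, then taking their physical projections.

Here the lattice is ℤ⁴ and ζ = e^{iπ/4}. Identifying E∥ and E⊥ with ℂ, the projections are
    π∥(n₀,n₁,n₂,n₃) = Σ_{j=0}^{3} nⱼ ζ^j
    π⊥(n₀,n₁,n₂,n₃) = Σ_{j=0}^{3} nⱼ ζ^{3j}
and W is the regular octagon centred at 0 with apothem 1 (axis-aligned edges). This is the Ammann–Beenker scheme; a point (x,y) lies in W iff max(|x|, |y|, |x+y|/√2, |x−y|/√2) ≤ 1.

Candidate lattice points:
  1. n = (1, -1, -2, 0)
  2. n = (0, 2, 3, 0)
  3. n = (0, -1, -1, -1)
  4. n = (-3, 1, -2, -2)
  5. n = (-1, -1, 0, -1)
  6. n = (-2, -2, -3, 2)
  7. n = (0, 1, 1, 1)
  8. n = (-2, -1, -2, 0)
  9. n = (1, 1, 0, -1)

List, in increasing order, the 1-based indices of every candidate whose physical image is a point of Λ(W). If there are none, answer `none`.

3, 7, 9

Internal map: ζ^{3j} for j=0..3 gives (1,0), (−√2/2,√2/2), (0,−1), (√2/2,√2/2).
candidate 1: n = (1, -1, -2, 0) → π⊥ ≈ (+1.707107, +1.292893); max(|x|,|y|,|x±y|/√2) = 2.121320 > 1 ⇒ ∉ W
candidate 2: n = (0, 2, 3, 0) → π⊥ ≈ (-1.414214, -1.585786); max(|x|,|y|,|x±y|/√2) = 2.121320 > 1 ⇒ ∉ W
candidate 3: n = (0, -1, -1, -1) → π⊥ ≈ (+0.000000, -0.414214); max(|x|,|y|,|x±y|/√2) = 0.414214 ≤ 1 ⇒ ∈ W
candidate 4: n = (-3, 1, -2, -2) → π⊥ ≈ (-5.121320, +1.292893); max(|x|,|y|,|x±y|/√2) = 5.121320 > 1 ⇒ ∉ W
candidate 5: n = (-1, -1, 0, -1) → π⊥ ≈ (-1.000000, -1.414214); max(|x|,|y|,|x±y|/√2) = 1.707107 > 1 ⇒ ∉ W
candidate 6: n = (-2, -2, -3, 2) → π⊥ ≈ (+0.828427, +3.000000); max(|x|,|y|,|x±y|/√2) = 3.000000 > 1 ⇒ ∉ W
candidate 7: n = (0, 1, 1, 1) → π⊥ ≈ (+0.000000, +0.414214); max(|x|,|y|,|x±y|/√2) = 0.414214 ≤ 1 ⇒ ∈ W
candidate 8: n = (-2, -1, -2, 0) → π⊥ ≈ (-1.292893, +1.292893); max(|x|,|y|,|x±y|/√2) = 1.828427 > 1 ⇒ ∉ W
candidate 9: n = (1, 1, 0, -1) → π⊥ ≈ (-0.414214, +0.000000); max(|x|,|y|,|x±y|/√2) = 0.414214 ≤ 1 ⇒ ∈ W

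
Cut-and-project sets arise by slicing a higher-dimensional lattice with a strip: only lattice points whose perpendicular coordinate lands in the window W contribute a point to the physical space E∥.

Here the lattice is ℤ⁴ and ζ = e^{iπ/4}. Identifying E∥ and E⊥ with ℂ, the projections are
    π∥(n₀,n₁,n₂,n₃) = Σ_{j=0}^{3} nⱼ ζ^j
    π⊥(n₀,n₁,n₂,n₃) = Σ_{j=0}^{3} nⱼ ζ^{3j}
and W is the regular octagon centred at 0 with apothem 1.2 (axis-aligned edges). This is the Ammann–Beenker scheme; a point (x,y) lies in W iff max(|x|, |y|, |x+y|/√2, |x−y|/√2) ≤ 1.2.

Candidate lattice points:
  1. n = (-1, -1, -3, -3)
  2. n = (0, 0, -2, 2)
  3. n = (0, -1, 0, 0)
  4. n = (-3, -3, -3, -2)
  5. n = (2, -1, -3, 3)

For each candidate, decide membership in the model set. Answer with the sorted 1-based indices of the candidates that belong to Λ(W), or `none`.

3

Internal map: ζ^{3j} for j=0..3 gives (1,0), (−√2/2,√2/2), (0,−1), (√2/2,√2/2).
candidate 1: n = (-1, -1, -3, -3) → π⊥ ≈ (-2.414214, +0.171573); max(|x|,|y|,|x±y|/√2) = 2.414214 > 1.2 ⇒ ∉ W
candidate 2: n = (0, 0, -2, 2) → π⊥ ≈ (+1.414214, +3.414214); max(|x|,|y|,|x±y|/√2) = 3.414214 > 1.2 ⇒ ∉ W
candidate 3: n = (0, -1, 0, 0) → π⊥ ≈ (+0.707107, -0.707107); max(|x|,|y|,|x±y|/√2) = 1.000000 ≤ 1.2 ⇒ ∈ W
candidate 4: n = (-3, -3, -3, -2) → π⊥ ≈ (-2.292893, -0.535534); max(|x|,|y|,|x±y|/√2) = 2.292893 > 1.2 ⇒ ∉ W
candidate 5: n = (2, -1, -3, 3) → π⊥ ≈ (+4.828427, +4.414214); max(|x|,|y|,|x±y|/√2) = 6.535534 > 1.2 ⇒ ∉ W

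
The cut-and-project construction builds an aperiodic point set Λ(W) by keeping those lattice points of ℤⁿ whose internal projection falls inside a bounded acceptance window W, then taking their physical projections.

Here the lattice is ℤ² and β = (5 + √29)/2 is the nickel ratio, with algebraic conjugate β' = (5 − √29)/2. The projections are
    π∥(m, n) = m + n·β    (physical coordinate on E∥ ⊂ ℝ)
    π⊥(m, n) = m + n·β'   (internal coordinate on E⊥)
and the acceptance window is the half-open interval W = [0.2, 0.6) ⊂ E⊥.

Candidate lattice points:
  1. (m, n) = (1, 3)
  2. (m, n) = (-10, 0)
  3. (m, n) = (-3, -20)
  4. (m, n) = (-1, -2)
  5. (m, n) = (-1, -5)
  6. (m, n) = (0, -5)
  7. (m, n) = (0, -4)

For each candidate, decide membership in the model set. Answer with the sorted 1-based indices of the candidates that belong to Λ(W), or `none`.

Numerically β ≈ 5.19258 and β' = −1/β ≈ -0.19258.
[1] lift (1,3): star map gives 0.42225; window check 0.2 ≤ 0.42225 < 0.6 is true → IN Λ
[2] lift (-10,0): star map gives -10.00000; window check 0.2 ≤ -10.00000 < 0.6 is false → out
[3] lift (-3,-20): star map gives 0.85165; window check 0.2 ≤ 0.85165 < 0.6 is false → out
[4] lift (-1,-2): star map gives -0.61484; window check 0.2 ≤ -0.61484 < 0.6 is false → out
[5] lift (-1,-5): star map gives -0.03709; window check 0.2 ≤ -0.03709 < 0.6 is false → out
[6] lift (0,-5): star map gives 0.96291; window check 0.2 ≤ 0.96291 < 0.6 is false → out
[7] lift (0,-4): star map gives 0.77033; window check 0.2 ≤ 0.77033 < 0.6 is false → out

1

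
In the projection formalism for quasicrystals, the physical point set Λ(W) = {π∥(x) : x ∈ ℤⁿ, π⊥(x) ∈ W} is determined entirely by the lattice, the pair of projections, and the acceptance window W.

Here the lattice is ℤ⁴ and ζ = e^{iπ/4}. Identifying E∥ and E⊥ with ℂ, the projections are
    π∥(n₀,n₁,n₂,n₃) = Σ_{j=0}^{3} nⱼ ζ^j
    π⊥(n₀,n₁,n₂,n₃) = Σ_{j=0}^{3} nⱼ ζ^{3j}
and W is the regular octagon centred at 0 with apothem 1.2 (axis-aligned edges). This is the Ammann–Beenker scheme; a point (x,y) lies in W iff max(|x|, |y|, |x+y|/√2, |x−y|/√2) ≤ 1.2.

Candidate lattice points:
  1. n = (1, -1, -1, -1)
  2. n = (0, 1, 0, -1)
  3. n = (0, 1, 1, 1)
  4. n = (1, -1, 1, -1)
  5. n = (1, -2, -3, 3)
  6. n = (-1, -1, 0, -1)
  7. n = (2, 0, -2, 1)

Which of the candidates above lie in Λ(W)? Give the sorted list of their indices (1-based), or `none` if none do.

1, 3

π⊥(n) = n₀ + n₁ζ³ + n₂ζ⁶ + n₃ζ⁹ where ζ = e^{iπ/4}.
candidate 1: n = (1, -1, -1, -1) → π⊥ ≈ (+1.00000, -0.41421); max(|x|,|y|,|x±y|/√2) = 1.00000 ≤ 1.2 ⇒ ∈ W
candidate 2: n = (0, 1, 0, -1) → π⊥ ≈ (-1.41421, +0.00000); max(|x|,|y|,|x±y|/√2) = 1.41421 > 1.2 ⇒ ∉ W
candidate 3: n = (0, 1, 1, 1) → π⊥ ≈ (+0.00000, +0.41421); max(|x|,|y|,|x±y|/√2) = 0.41421 ≤ 1.2 ⇒ ∈ W
candidate 4: n = (1, -1, 1, -1) → π⊥ ≈ (+1.00000, -2.41421); max(|x|,|y|,|x±y|/√2) = 2.41421 > 1.2 ⇒ ∉ W
candidate 5: n = (1, -2, -3, 3) → π⊥ ≈ (+4.53553, +3.70711); max(|x|,|y|,|x±y|/√2) = 5.82843 > 1.2 ⇒ ∉ W
candidate 6: n = (-1, -1, 0, -1) → π⊥ ≈ (-1.00000, -1.41421); max(|x|,|y|,|x±y|/√2) = 1.70711 > 1.2 ⇒ ∉ W
candidate 7: n = (2, 0, -2, 1) → π⊥ ≈ (+2.70711, +2.70711); max(|x|,|y|,|x±y|/√2) = 3.82843 > 1.2 ⇒ ∉ W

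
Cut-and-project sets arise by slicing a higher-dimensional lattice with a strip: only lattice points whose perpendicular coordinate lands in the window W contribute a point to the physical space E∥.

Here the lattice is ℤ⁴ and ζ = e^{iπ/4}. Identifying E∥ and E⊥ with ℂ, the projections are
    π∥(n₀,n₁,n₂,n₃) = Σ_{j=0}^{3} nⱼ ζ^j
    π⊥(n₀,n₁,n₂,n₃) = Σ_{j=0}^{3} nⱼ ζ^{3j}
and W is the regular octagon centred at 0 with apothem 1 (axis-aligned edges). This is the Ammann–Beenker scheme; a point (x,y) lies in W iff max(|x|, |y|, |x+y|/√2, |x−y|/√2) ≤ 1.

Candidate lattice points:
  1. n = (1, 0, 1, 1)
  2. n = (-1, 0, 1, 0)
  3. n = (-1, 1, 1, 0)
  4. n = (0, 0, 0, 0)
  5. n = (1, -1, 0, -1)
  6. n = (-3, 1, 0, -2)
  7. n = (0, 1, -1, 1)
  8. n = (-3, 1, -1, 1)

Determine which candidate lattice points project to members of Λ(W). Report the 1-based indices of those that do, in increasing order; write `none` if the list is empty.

4

π⊥(n) = n₀ + n₁ζ³ + n₂ζ⁶ + n₃ζ⁹ where ζ = e^{iπ/4}.
#1 (1, 0, 1, 1): internal (1.70711, -0.29289); octagon support 1.70711 vs apothem 1 → ∉ W
#2 (-1, 0, 1, 0): internal (-1.00000, -1.00000); octagon support 1.41421 vs apothem 1 → ∉ W
#3 (-1, 1, 1, 0): internal (-1.70711, -0.29289); octagon support 1.70711 vs apothem 1 → ∉ W
#4 (0, 0, 0, 0): internal (0.00000, 0.00000); octagon support 0.00000 vs apothem 1 → ∈ W
#5 (1, -1, 0, -1): internal (1.00000, -1.41421); octagon support 1.70711 vs apothem 1 → ∉ W
#6 (-3, 1, 0, -2): internal (-5.12132, -0.70711); octagon support 5.12132 vs apothem 1 → ∉ W
#7 (0, 1, -1, 1): internal (0.00000, 2.41421); octagon support 2.41421 vs apothem 1 → ∉ W
#8 (-3, 1, -1, 1): internal (-3.00000, 2.41421); octagon support 3.82843 vs apothem 1 → ∉ W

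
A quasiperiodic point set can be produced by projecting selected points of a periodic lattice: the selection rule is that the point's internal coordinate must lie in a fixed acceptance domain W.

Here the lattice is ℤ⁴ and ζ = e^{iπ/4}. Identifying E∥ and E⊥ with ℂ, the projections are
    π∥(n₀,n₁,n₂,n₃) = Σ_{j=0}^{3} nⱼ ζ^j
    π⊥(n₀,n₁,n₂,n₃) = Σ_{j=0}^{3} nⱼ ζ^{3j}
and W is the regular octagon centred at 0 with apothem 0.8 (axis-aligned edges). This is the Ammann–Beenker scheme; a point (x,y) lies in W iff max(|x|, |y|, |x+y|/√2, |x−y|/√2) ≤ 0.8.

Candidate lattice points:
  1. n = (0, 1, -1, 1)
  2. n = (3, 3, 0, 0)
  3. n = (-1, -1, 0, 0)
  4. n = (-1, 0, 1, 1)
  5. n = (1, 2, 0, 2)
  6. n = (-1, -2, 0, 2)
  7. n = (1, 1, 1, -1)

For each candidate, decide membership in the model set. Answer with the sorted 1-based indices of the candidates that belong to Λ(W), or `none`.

3, 4

With ζ = e^{iπ/4} the internal vectors are ζ^0,ζ^3,ζ^6,ζ^9.
candidate 1: n = (0, 1, -1, 1) → π⊥ ≈ (+0.0000, +2.4142); max(|x|,|y|,|x±y|/√2) = 2.4142 > 0.8 ⇒ ∉ W
candidate 2: n = (3, 3, 0, 0) → π⊥ ≈ (+0.8787, +2.1213); max(|x|,|y|,|x±y|/√2) = 2.1213 > 0.8 ⇒ ∉ W
candidate 3: n = (-1, -1, 0, 0) → π⊥ ≈ (-0.2929, -0.7071); max(|x|,|y|,|x±y|/√2) = 0.7071 ≤ 0.8 ⇒ ∈ W
candidate 4: n = (-1, 0, 1, 1) → π⊥ ≈ (-0.2929, -0.2929); max(|x|,|y|,|x±y|/√2) = 0.4142 ≤ 0.8 ⇒ ∈ W
candidate 5: n = (1, 2, 0, 2) → π⊥ ≈ (+1.0000, +2.8284); max(|x|,|y|,|x±y|/√2) = 2.8284 > 0.8 ⇒ ∉ W
candidate 6: n = (-1, -2, 0, 2) → π⊥ ≈ (+1.8284, +0.0000); max(|x|,|y|,|x±y|/√2) = 1.8284 > 0.8 ⇒ ∉ W
candidate 7: n = (1, 1, 1, -1) → π⊥ ≈ (-0.4142, -1.0000); max(|x|,|y|,|x±y|/√2) = 1.0000 > 0.8 ⇒ ∉ W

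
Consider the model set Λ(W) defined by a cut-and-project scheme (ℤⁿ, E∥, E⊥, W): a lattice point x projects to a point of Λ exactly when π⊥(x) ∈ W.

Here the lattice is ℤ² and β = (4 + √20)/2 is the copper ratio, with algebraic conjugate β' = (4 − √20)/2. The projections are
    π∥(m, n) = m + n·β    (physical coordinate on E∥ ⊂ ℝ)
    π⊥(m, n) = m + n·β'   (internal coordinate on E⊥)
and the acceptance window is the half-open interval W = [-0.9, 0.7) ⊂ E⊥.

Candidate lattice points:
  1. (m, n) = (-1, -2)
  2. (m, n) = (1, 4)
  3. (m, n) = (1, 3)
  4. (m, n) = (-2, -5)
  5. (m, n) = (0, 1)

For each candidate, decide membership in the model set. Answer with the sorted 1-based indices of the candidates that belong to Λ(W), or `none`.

1, 2, 3, 4, 5

Compute β' = (4−√20)/2 = -0.236068, so π⊥(m,n) = m -0.236068·n.
candidate 1: (m,n)=(-1,-2) → π∥ = -1-2·β ≈ -9.472136, π⊥ = -1-2·β' ≈ -0.527864 ∈ [-0.9, 0.7) ⇒ IN Λ
candidate 2: (m,n)=(1,4) → π∥ = 1+4·β ≈ 17.944272, π⊥ = 1+4·β' ≈ 0.055728 ∈ [-0.9, 0.7) ⇒ IN Λ
candidate 3: (m,n)=(1,3) → π∥ = 1+3·β ≈ 13.708204, π⊥ = 1+3·β' ≈ 0.291796 ∈ [-0.9, 0.7) ⇒ IN Λ
candidate 4: (m,n)=(-2,-5) → π∥ = -2-5·β ≈ -23.180340, π⊥ = -2-5·β' ≈ -0.819660 ∈ [-0.9, 0.7) ⇒ IN Λ
candidate 5: (m,n)=(0,1) → π∥ = 0+1·β ≈ 4.236068, π⊥ = 0+1·β' ≈ -0.236068 ∈ [-0.9, 0.7) ⇒ IN Λ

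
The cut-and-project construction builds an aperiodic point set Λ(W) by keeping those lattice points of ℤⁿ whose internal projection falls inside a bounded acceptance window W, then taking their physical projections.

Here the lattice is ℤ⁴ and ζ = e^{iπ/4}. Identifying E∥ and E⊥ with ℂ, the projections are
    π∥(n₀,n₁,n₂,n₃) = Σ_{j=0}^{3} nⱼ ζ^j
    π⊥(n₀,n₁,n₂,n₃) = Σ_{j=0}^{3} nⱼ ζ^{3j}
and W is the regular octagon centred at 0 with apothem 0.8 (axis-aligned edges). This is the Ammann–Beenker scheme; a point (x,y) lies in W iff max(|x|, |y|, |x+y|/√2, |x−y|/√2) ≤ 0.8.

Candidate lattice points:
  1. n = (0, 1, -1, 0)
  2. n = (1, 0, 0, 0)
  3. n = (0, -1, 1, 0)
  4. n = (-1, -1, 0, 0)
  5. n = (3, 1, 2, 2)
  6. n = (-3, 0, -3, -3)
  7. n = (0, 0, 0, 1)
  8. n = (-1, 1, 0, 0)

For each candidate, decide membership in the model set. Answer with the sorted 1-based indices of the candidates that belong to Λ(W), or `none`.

4

With ζ = e^{iπ/4} the internal vectors are ζ^0,ζ^3,ζ^6,ζ^9.
candidate 1: n = (0, 1, -1, 0) → π⊥ ≈ (-0.70711, +1.70711); max(|x|,|y|,|x±y|/√2) = 1.70711 > 0.8 ⇒ ∉ W
candidate 2: n = (1, 0, 0, 0) → π⊥ ≈ (+1.00000, +0.00000); max(|x|,|y|,|x±y|/√2) = 1.00000 > 0.8 ⇒ ∉ W
candidate 3: n = (0, -1, 1, 0) → π⊥ ≈ (+0.70711, -1.70711); max(|x|,|y|,|x±y|/√2) = 1.70711 > 0.8 ⇒ ∉ W
candidate 4: n = (-1, -1, 0, 0) → π⊥ ≈ (-0.29289, -0.70711); max(|x|,|y|,|x±y|/√2) = 0.70711 ≤ 0.8 ⇒ ∈ W
candidate 5: n = (3, 1, 2, 2) → π⊥ ≈ (+3.70711, +0.12132); max(|x|,|y|,|x±y|/√2) = 3.70711 > 0.8 ⇒ ∉ W
candidate 6: n = (-3, 0, -3, -3) → π⊥ ≈ (-5.12132, +0.87868); max(|x|,|y|,|x±y|/√2) = 5.12132 > 0.8 ⇒ ∉ W
candidate 7: n = (0, 0, 0, 1) → π⊥ ≈ (+0.70711, +0.70711); max(|x|,|y|,|x±y|/√2) = 1.00000 > 0.8 ⇒ ∉ W
candidate 8: n = (-1, 1, 0, 0) → π⊥ ≈ (-1.70711, +0.70711); max(|x|,|y|,|x±y|/√2) = 1.70711 > 0.8 ⇒ ∉ W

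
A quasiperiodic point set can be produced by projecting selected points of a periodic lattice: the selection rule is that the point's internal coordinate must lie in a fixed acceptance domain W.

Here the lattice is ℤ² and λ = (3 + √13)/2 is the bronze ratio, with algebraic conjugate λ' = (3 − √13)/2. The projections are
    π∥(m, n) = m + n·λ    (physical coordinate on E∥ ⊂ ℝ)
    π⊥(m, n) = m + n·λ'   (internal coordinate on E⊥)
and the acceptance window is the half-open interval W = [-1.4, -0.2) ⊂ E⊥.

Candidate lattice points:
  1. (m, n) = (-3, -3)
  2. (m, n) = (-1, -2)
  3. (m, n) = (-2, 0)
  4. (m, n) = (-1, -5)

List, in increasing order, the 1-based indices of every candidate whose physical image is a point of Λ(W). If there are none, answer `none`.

2

Numerically λ ≈ 3.302776 and λ' = −1/λ ≈ -0.302776.
#1 (-3,-3): internal coord -3 + (-3)·λ' = -2.091673; -2.091673 ∉ [-1.4, -0.2) → out
#2 (-1,-2): internal coord -1 + (-2)·λ' = -0.394449; -0.394449 ∈ [-1.4, -0.2) → IN Λ
#3 (-2,0): internal coord -2 + (0)·λ' = -2.000000; -2.000000 ∉ [-1.4, -0.2) → out
#4 (-1,-5): internal coord -1 + (-5)·λ' = +0.513878; +0.513878 ∉ [-1.4, -0.2) → out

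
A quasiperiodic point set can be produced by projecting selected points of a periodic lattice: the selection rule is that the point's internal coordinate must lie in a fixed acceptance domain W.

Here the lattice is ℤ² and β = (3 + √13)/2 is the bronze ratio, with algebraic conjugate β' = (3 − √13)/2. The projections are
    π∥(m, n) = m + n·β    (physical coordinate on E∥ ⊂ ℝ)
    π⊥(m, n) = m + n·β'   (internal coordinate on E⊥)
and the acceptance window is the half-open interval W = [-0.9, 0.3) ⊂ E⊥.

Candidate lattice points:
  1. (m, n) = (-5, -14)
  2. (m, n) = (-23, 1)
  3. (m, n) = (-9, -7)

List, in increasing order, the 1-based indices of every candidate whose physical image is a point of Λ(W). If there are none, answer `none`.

1

β' = (3−√13)/2 ≈ -0.30278.
#1 (-5,-14): internal coord -5 + (-14)·β' = -0.76114; -0.76114 ∈ [-0.9, 0.3) → IN Λ
#2 (-23,1): internal coord -23 + (1)·β' = -23.30278; -23.30278 ∉ [-0.9, 0.3) → out
#3 (-9,-7): internal coord -9 + (-7)·β' = -6.88057; -6.88057 ∉ [-0.9, 0.3) → out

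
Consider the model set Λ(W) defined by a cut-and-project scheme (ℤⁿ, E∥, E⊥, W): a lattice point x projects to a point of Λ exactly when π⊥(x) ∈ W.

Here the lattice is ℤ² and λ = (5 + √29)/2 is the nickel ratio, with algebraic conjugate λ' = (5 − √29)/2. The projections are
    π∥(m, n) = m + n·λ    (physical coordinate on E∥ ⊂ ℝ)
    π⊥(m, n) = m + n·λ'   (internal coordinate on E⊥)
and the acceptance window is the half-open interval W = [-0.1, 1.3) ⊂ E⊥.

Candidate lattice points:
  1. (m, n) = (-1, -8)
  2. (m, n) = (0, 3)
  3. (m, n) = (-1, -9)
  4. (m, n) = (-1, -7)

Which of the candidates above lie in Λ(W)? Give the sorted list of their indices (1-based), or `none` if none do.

Compute λ' = (5−√29)/2 = -0.1926, so π⊥(m,n) = m -0.1926·n.
[1] lift (-1,-8): star map gives 0.5407; window check -0.1 ≤ 0.5407 < 1.3 is true → IN Λ
[2] lift (0,3): star map gives -0.5777; window check -0.1 ≤ -0.5777 < 1.3 is false → out
[3] lift (-1,-9): star map gives 0.7332; window check -0.1 ≤ 0.7332 < 1.3 is true → IN Λ
[4] lift (-1,-7): star map gives 0.3481; window check -0.1 ≤ 0.3481 < 1.3 is true → IN Λ

1, 3, 4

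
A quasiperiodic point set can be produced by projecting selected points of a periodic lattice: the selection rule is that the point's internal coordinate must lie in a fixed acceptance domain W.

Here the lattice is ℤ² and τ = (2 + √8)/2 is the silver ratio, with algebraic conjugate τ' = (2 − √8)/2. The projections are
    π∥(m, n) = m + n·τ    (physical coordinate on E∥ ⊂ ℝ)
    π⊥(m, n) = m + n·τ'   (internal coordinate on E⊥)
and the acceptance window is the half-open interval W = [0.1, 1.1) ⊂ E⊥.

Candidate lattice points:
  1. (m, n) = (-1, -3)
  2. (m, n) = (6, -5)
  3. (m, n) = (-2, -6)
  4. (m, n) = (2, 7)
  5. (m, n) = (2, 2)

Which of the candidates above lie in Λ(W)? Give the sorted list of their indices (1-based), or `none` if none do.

Compute τ' = (2−√8)/2 = -0.4142, so π⊥(m,n) = m -0.4142·n.
[1] lift (-1,-3): star map gives 0.2426; window check 0.1 ≤ 0.2426 < 1.1 is true → IN Λ
[2] lift (6,-5): star map gives 8.0711; window check 0.1 ≤ 8.0711 < 1.1 is false → out
[3] lift (-2,-6): star map gives 0.4853; window check 0.1 ≤ 0.4853 < 1.1 is true → IN Λ
[4] lift (2,7): star map gives -0.8995; window check 0.1 ≤ -0.8995 < 1.1 is false → out
[5] lift (2,2): star map gives 1.1716; window check 0.1 ≤ 1.1716 < 1.1 is false → out

1, 3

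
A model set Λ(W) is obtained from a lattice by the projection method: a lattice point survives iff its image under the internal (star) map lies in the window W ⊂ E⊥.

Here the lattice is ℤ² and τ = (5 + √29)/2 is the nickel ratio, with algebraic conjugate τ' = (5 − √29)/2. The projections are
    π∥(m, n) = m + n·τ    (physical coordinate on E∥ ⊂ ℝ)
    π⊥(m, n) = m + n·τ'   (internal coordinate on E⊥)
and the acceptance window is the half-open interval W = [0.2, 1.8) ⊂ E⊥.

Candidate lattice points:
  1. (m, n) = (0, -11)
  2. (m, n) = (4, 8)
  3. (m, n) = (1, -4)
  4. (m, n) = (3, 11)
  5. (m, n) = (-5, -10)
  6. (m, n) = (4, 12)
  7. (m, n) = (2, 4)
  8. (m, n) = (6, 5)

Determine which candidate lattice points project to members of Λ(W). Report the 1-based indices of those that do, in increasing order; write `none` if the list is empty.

Compute τ' = (5−√29)/2 = -0.1926, so π⊥(m,n) = m -0.1926·n.
[1] lift (0,-11): star map gives 2.1184; window check 0.2 ≤ 2.1184 < 1.8 is false → out
[2] lift (4,8): star map gives 2.4593; window check 0.2 ≤ 2.4593 < 1.8 is false → out
[3] lift (1,-4): star map gives 1.7703; window check 0.2 ≤ 1.7703 < 1.8 is true → IN Λ
[4] lift (3,11): star map gives 0.8816; window check 0.2 ≤ 0.8816 < 1.8 is true → IN Λ
[5] lift (-5,-10): star map gives -3.0742; window check 0.2 ≤ -3.0742 < 1.8 is false → out
[6] lift (4,12): star map gives 1.6890; window check 0.2 ≤ 1.6890 < 1.8 is true → IN Λ
[7] lift (2,4): star map gives 1.2297; window check 0.2 ≤ 1.2297 < 1.8 is true → IN Λ
[8] lift (6,5): star map gives 5.0371; window check 0.2 ≤ 5.0371 < 1.8 is false → out

3, 4, 6, 7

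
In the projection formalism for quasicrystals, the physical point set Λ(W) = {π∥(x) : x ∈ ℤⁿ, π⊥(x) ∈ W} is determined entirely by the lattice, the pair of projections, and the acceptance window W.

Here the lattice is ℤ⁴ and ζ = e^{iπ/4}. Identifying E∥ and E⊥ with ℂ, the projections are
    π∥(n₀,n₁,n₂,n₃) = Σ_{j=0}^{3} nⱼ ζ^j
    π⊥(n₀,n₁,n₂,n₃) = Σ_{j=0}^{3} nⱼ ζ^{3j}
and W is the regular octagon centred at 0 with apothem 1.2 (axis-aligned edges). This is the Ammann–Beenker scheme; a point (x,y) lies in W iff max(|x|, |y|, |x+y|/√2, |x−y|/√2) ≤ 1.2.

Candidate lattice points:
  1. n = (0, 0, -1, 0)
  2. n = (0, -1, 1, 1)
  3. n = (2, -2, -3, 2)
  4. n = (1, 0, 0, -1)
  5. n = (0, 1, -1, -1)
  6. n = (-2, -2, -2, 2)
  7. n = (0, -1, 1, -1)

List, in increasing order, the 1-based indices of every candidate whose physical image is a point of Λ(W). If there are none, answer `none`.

π⊥(n) = n₀ + n₁ζ³ + n₂ζ⁶ + n₃ζ⁹ where ζ = e^{iπ/4}.
#1 (0, 0, -1, 0): internal (0.000000, 1.000000); octagon support 1.000000 vs apothem 1.2 → ∈ W
#2 (0, -1, 1, 1): internal (1.414214, -1.000000); octagon support 1.707107 vs apothem 1.2 → ∉ W
#3 (2, -2, -3, 2): internal (4.828427, 3.000000); octagon support 5.535534 vs apothem 1.2 → ∉ W
#4 (1, 0, 0, -1): internal (0.292893, -0.707107); octagon support 0.707107 vs apothem 1.2 → ∈ W
#5 (0, 1, -1, -1): internal (-1.414214, 1.000000); octagon support 1.707107 vs apothem 1.2 → ∉ W
#6 (-2, -2, -2, 2): internal (0.828427, 2.000000); octagon support 2.000000 vs apothem 1.2 → ∉ W
#7 (0, -1, 1, -1): internal (0.000000, -2.414214); octagon support 2.414214 vs apothem 1.2 → ∉ W

1, 4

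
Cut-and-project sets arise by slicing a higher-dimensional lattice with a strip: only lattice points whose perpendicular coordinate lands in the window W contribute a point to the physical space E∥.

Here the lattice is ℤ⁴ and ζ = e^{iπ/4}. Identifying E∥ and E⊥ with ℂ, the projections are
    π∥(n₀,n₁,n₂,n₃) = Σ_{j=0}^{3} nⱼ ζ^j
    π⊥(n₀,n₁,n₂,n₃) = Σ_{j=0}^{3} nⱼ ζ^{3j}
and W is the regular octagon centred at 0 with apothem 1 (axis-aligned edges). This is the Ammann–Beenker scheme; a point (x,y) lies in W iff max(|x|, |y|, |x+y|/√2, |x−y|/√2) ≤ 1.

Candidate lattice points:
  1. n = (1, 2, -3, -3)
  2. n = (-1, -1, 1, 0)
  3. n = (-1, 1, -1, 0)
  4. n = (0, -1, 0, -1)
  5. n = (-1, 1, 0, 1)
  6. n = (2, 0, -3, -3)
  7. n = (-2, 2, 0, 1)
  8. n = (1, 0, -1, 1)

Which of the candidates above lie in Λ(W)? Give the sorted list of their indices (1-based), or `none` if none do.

6

With ζ = e^{iπ/4} the internal vectors are ζ^0,ζ^3,ζ^6,ζ^9.
#1 (1, 2, -3, -3): internal (-2.535534, 2.292893); octagon support 3.414214 vs apothem 1 → ∉ W
#2 (-1, -1, 1, 0): internal (-0.292893, -1.707107); octagon support 1.707107 vs apothem 1 → ∉ W
#3 (-1, 1, -1, 0): internal (-1.707107, 1.707107); octagon support 2.414214 vs apothem 1 → ∉ W
#4 (0, -1, 0, -1): internal (0.000000, -1.414214); octagon support 1.414214 vs apothem 1 → ∉ W
#5 (-1, 1, 0, 1): internal (-1.000000, 1.414214); octagon support 1.707107 vs apothem 1 → ∉ W
#6 (2, 0, -3, -3): internal (-0.121320, 0.878680); octagon support 0.878680 vs apothem 1 → ∈ W
#7 (-2, 2, 0, 1): internal (-2.707107, 2.121320); octagon support 3.414214 vs apothem 1 → ∉ W
#8 (1, 0, -1, 1): internal (1.707107, 1.707107); octagon support 2.414214 vs apothem 1 → ∉ W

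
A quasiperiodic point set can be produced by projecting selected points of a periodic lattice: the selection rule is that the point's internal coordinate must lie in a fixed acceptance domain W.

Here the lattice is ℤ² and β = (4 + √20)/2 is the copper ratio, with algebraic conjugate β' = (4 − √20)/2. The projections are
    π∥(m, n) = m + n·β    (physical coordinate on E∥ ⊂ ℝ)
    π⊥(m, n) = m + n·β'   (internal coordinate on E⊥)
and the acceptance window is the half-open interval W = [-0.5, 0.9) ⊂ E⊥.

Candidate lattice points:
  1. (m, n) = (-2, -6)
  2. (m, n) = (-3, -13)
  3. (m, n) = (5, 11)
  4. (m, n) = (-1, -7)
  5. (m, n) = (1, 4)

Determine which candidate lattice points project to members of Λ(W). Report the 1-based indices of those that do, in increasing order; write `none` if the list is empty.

2, 4, 5

Numerically β ≈ 4.2361 and β' = −1/β ≈ -0.2361.
[1] lift (-2,-6): star map gives -0.5836; window check -0.5 ≤ -0.5836 < 0.9 is false → out
[2] lift (-3,-13): star map gives 0.0689; window check -0.5 ≤ 0.0689 < 0.9 is true → IN Λ
[3] lift (5,11): star map gives 2.4033; window check -0.5 ≤ 2.4033 < 0.9 is false → out
[4] lift (-1,-7): star map gives 0.6525; window check -0.5 ≤ 0.6525 < 0.9 is true → IN Λ
[5] lift (1,4): star map gives 0.0557; window check -0.5 ≤ 0.0557 < 0.9 is true → IN Λ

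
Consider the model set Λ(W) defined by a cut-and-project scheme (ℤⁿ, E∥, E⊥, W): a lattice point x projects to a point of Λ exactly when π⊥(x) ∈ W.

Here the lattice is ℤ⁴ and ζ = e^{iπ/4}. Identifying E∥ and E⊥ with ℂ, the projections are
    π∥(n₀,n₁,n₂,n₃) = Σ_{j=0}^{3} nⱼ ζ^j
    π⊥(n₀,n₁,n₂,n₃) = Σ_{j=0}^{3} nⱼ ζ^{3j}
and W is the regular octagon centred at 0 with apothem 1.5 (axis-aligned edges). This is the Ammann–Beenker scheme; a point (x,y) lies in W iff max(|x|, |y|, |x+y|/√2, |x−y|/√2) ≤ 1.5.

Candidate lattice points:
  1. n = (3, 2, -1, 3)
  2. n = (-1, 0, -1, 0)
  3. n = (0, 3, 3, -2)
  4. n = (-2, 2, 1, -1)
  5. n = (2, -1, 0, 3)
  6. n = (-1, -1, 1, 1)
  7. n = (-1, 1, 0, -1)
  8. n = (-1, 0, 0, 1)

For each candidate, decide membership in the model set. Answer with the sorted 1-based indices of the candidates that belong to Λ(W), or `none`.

Internal map: ζ^{3j} for j=0..3 gives (1,0), (−√2/2,√2/2), (0,−1), (√2/2,√2/2).
#1 (3, 2, -1, 3): internal (3.70711, 4.53553); octagon support 5.82843 vs apothem 1.5 → ∉ W
#2 (-1, 0, -1, 0): internal (-1.00000, 1.00000); octagon support 1.41421 vs apothem 1.5 → ∈ W
#3 (0, 3, 3, -2): internal (-3.53553, -2.29289); octagon support 4.12132 vs apothem 1.5 → ∉ W
#4 (-2, 2, 1, -1): internal (-4.12132, -0.29289); octagon support 4.12132 vs apothem 1.5 → ∉ W
#5 (2, -1, 0, 3): internal (4.82843, 1.41421); octagon support 4.82843 vs apothem 1.5 → ∉ W
#6 (-1, -1, 1, 1): internal (0.41421, -1.00000); octagon support 1.00000 vs apothem 1.5 → ∈ W
#7 (-1, 1, 0, -1): internal (-2.41421, 0.00000); octagon support 2.41421 vs apothem 1.5 → ∉ W
#8 (-1, 0, 0, 1): internal (-0.29289, 0.70711); octagon support 0.70711 vs apothem 1.5 → ∈ W

2, 6, 8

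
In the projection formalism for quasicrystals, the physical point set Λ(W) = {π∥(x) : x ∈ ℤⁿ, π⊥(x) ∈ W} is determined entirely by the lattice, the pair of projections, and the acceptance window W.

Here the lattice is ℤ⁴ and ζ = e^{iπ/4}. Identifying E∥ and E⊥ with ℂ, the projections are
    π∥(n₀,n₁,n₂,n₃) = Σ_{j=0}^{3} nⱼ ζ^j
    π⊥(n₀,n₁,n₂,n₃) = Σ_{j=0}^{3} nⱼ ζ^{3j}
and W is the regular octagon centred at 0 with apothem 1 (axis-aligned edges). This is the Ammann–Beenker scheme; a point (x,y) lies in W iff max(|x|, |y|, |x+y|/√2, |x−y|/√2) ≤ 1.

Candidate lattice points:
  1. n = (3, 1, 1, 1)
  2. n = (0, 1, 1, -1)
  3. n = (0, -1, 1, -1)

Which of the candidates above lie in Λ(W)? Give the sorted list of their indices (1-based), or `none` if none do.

none

Internal map: ζ^{3j} for j=0..3 gives (1,0), (−√2/2,√2/2), (0,−1), (√2/2,√2/2).
#1 (3, 1, 1, 1): internal (3.00000, 0.41421); octagon support 3.00000 vs apothem 1 → ∉ W
#2 (0, 1, 1, -1): internal (-1.41421, -1.00000); octagon support 1.70711 vs apothem 1 → ∉ W
#3 (0, -1, 1, -1): internal (0.00000, -2.41421); octagon support 2.41421 vs apothem 1 → ∉ W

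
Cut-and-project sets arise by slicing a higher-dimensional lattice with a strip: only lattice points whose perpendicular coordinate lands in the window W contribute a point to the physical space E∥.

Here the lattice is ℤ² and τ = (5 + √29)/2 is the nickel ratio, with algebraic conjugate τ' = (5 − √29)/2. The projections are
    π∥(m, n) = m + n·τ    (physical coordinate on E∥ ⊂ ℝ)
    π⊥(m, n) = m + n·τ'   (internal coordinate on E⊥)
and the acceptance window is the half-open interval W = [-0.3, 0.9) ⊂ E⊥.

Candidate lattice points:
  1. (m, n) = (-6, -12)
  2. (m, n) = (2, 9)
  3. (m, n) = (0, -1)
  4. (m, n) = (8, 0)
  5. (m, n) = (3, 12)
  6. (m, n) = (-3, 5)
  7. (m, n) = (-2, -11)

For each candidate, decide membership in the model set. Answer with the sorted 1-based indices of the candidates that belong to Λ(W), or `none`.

Numerically τ ≈ 5.192582 and τ' = −1/τ ≈ -0.192582.
#1 (-6,-12): internal coord -6 + (-12)·τ' = -3.689011; -3.689011 ∉ [-0.3, 0.9) → out
#2 (2,9): internal coord 2 + (9)·τ' = +0.266758; +0.266758 ∈ [-0.3, 0.9) → IN Λ
#3 (0,-1): internal coord 0 + (-1)·τ' = +0.192582; +0.192582 ∈ [-0.3, 0.9) → IN Λ
#4 (8,0): internal coord 8 + (0)·τ' = +8.000000; +8.000000 ∉ [-0.3, 0.9) → out
#5 (3,12): internal coord 3 + (12)·τ' = +0.689011; +0.689011 ∈ [-0.3, 0.9) → IN Λ
#6 (-3,5): internal coord -3 + (5)·τ' = -3.962912; -3.962912 ∉ [-0.3, 0.9) → out
#7 (-2,-11): internal coord -2 + (-11)·τ' = +0.118406; +0.118406 ∈ [-0.3, 0.9) → IN Λ

2, 3, 5, 7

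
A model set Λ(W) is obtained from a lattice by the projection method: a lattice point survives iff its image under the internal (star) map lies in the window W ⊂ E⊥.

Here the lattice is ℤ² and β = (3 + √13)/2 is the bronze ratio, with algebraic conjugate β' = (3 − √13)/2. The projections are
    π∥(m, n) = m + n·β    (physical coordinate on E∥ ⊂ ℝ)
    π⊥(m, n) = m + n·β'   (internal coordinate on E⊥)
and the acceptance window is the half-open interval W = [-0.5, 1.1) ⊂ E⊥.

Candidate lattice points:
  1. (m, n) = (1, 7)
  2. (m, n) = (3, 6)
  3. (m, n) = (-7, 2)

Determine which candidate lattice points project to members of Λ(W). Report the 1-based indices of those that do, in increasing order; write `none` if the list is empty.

none

Compute β' = (3−√13)/2 = -0.302776, so π⊥(m,n) = m -0.302776·n.
candidate 1: (m,n)=(1,7) → π∥ = 1+7·β ≈ 24.119429, π⊥ = 1+7·β' ≈ -1.119429 ∉ [-0.5, 1.1) ⇒ out
candidate 2: (m,n)=(3,6) → π∥ = 3+6·β ≈ 22.816654, π⊥ = 3+6·β' ≈ 1.183346 ∉ [-0.5, 1.1) ⇒ out
candidate 3: (m,n)=(-7,2) → π∥ = -7+2·β ≈ -0.394449, π⊥ = -7+2·β' ≈ -7.605551 ∉ [-0.5, 1.1) ⇒ out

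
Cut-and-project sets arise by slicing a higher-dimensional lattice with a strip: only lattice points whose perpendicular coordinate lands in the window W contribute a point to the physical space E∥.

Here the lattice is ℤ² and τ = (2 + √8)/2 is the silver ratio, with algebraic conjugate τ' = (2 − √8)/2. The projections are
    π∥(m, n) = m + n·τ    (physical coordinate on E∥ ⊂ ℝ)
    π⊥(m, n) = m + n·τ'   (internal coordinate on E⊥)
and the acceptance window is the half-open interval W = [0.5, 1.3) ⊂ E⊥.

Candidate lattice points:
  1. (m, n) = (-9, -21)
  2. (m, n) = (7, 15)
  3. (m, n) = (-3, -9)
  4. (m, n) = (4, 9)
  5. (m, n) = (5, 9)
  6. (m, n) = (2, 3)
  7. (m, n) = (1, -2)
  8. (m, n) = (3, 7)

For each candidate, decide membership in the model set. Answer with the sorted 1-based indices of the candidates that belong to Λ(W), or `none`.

Numerically τ ≈ 2.414214 and τ' = −1/τ ≈ -0.414214.
#1 (-9,-21): internal coord -9 + (-21)·τ' = -0.301515; -0.301515 ∉ [0.5, 1.3) → out
#2 (7,15): internal coord 7 + (15)·τ' = +0.786797; +0.786797 ∈ [0.5, 1.3) → IN Λ
#3 (-3,-9): internal coord -3 + (-9)·τ' = +0.727922; +0.727922 ∈ [0.5, 1.3) → IN Λ
#4 (4,9): internal coord 4 + (9)·τ' = +0.272078; +0.272078 ∉ [0.5, 1.3) → out
#5 (5,9): internal coord 5 + (9)·τ' = +1.272078; +1.272078 ∈ [0.5, 1.3) → IN Λ
#6 (2,3): internal coord 2 + (3)·τ' = +0.757359; +0.757359 ∈ [0.5, 1.3) → IN Λ
#7 (1,-2): internal coord 1 + (-2)·τ' = +1.828427; +1.828427 ∉ [0.5, 1.3) → out
#8 (3,7): internal coord 3 + (7)·τ' = +0.100505; +0.100505 ∉ [0.5, 1.3) → out

2, 3, 5, 6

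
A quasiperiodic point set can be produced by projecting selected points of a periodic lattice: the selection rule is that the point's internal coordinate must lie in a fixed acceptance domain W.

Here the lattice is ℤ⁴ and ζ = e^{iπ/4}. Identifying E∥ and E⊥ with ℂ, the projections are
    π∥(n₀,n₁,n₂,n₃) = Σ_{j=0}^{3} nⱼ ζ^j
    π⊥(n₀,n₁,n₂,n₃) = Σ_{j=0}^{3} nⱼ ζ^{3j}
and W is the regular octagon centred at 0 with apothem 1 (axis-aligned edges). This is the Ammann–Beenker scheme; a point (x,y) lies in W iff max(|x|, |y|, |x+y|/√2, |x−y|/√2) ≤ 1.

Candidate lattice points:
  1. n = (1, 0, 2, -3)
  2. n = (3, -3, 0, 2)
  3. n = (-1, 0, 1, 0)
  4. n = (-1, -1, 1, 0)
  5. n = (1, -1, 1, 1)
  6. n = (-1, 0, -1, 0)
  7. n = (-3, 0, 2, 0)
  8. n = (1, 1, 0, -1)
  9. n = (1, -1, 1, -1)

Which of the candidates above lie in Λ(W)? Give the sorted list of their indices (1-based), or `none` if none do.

8

Internal map: ζ^{3j} for j=0..3 gives (1,0), (−√2/2,√2/2), (0,−1), (√2/2,√2/2).
#1 (1, 0, 2, -3): internal (-1.1213, -4.1213); octagon support 4.1213 vs apothem 1 → ∉ W
#2 (3, -3, 0, 2): internal (6.5355, -0.7071); octagon support 6.5355 vs apothem 1 → ∉ W
#3 (-1, 0, 1, 0): internal (-1.0000, -1.0000); octagon support 1.4142 vs apothem 1 → ∉ W
#4 (-1, -1, 1, 0): internal (-0.2929, -1.7071); octagon support 1.7071 vs apothem 1 → ∉ W
#5 (1, -1, 1, 1): internal (2.4142, -1.0000); octagon support 2.4142 vs apothem 1 → ∉ W
#6 (-1, 0, -1, 0): internal (-1.0000, 1.0000); octagon support 1.4142 vs apothem 1 → ∉ W
#7 (-3, 0, 2, 0): internal (-3.0000, -2.0000); octagon support 3.5355 vs apothem 1 → ∉ W
#8 (1, 1, 0, -1): internal (-0.4142, 0.0000); octagon support 0.4142 vs apothem 1 → ∈ W
#9 (1, -1, 1, -1): internal (1.0000, -2.4142); octagon support 2.4142 vs apothem 1 → ∉ W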